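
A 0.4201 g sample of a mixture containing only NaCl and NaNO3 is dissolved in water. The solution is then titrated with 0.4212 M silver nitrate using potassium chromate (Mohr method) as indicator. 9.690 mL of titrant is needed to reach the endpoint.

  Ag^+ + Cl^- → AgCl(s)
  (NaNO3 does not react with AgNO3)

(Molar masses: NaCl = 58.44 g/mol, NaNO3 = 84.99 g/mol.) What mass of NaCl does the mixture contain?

0.2385 g

n(AgNO3) = 0.009690 × 0.4212 = 4.081 × 10^-3 mol
Let x = n(NaCl), y = n(NaNO3).
Titrant: 1x = 4.081 × 10^-3;  mass: 58.44x + 84.99y = 0.4201
Solving, x = 4.081 × 10^-3 mol, y = 2.137 × 10^-3 mol
mass of NaCl = 4.081 × 10^-3 × 58.44 = 0.2385 g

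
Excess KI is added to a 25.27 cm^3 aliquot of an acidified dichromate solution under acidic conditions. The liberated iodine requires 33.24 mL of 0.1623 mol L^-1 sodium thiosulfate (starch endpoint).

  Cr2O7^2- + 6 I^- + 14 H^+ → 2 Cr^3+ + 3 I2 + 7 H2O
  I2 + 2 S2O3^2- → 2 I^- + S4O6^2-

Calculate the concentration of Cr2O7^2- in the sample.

0.03558 mol/L

n(S2O3^2-) = 0.03324 × 0.1623 = 5.395 × 10^-3 mol
n(I2) = n(S2O3^2-)/2 = 2.697 × 10^-3 mol
From the 1:3 ratio, n(Cr2O7^2-) in the aliquot = 1/3 × 2.697 × 10^-3 = 8.991 × 10^-4 mol
[Cr2O7^2-] = 8.991 × 10^-4 / 0.02527 = 0.03558 mol/L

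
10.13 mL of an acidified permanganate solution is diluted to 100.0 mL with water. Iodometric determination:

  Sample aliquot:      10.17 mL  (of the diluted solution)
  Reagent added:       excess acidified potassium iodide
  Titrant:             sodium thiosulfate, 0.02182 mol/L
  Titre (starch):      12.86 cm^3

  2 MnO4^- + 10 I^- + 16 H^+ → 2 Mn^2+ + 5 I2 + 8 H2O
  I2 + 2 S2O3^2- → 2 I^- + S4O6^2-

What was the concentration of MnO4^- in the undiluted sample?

0.05447 mol/L

n(S2O3^2-) = 0.01286 × 0.02182 = 2.806 × 10^-4 mol
n(I2) = n(S2O3^2-)/2 = 1.403 × 10^-4 mol
From the 2:5 ratio, n(MnO4^-) in the aliquot = 2/5 × 1.403 × 10^-4 = 5.612 × 10^-5 mol
[MnO4^-]_dilute = 5.612 × 10^-5 / 0.01017 = 0.005518 mol/L
[MnO4^-]_original = 0.005518 × 100.0/10.13 = 0.05447 mol/L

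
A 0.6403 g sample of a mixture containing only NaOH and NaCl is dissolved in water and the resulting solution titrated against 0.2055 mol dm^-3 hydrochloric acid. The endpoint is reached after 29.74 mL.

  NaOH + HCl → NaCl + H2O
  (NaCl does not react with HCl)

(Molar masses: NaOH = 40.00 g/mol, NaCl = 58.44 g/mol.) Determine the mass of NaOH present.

0.2445 g

n(HCl) = 0.02974 × 0.2055 = 6.112 × 10^-3 mol
Let x = n(NaOH), y = n(NaCl).
Titrant: 1x = 6.112 × 10^-3;  mass: 40.00x + 58.44y = 0.6403
Solving, x = 6.112 × 10^-3 mol, y = 6.773 × 10^-3 mol
mass of NaOH = 6.112 × 10^-3 × 40.00 = 0.2445 g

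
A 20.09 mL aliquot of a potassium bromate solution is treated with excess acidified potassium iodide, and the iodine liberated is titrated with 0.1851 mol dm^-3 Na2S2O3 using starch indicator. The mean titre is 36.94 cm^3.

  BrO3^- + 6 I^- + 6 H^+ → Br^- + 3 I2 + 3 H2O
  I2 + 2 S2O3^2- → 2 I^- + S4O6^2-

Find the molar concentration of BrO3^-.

n(S2O3^2-) = 0.03694 × 0.1851 = 6.838 × 10^-3 mol
n(I2) = n(S2O3^2-)/2 = 3.419 × 10^-3 mol
From the 1:3 ratio, n(BrO3^-) in the aliquot = 1/3 × 3.419 × 10^-3 = 1.140 × 10^-3 mol
[BrO3^-] = 1.140 × 10^-3 / 0.02009 = 0.05672 mol/L

0.05672 mol/L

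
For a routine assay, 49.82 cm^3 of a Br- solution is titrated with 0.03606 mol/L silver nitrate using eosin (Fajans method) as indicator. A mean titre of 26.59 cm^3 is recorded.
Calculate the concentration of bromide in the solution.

Ag^+ + Br^- → AgBr(s)
n(AgNO3) = 0.02659 L × 0.03606 mol/L = 9.588 × 10^-4 mol
n(Br-) = 9.588 × 10^-4 mol (1:1 mole ratio)
[Br-] = 9.588 × 10^-4 mol / 0.04982 L = 0.01925 mol/L

0.01925 mol/L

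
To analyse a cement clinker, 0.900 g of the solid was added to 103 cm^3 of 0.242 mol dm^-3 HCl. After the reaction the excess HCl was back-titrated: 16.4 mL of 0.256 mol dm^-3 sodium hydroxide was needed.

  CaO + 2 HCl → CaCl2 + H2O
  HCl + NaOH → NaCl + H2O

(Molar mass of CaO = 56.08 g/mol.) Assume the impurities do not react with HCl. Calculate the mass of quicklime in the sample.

n(HCl) added = 0.103 × 0.242 = 0.0249 mol
n(NaOH) used in back-titration = 0.0164 × 0.256 = 4.20 × 10^-3 mol
n(HCl) left over = 4.20 × 10^-3 mol (1:1 ratio)
n(HCl) consumed by analyte = 0.0249 − 4.20 × 10^-3 = 0.0207 mol
From the 1:2 ratio, n(CaO) = 1/2 × 0.0207 = 0.0104 mol
mass of CaO = 0.0104 × 56.08 = 0.581 g

0.581 g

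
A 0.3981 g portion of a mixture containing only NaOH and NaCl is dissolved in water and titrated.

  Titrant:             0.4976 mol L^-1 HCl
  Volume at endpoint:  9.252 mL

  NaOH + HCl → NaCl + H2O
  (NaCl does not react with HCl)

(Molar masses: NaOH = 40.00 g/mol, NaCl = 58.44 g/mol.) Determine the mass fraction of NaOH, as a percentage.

46.26 %

n(HCl) = 0.009252 × 0.4976 = 4.604 × 10^-3 mol
Let x = n(NaOH), y = n(NaCl).
Titrant: 1x = 4.604 × 10^-3;  mass: 40.00x + 58.44y = 0.3981
Solving, x = 4.604 × 10^-3 mol, y = 3.661 × 10^-3 mol
mass of NaOH = 4.604 × 10^-3 × 40.00 = 0.1842 g
% NaOH = 0.1842 / 0.3981 × 100 = 46.26 %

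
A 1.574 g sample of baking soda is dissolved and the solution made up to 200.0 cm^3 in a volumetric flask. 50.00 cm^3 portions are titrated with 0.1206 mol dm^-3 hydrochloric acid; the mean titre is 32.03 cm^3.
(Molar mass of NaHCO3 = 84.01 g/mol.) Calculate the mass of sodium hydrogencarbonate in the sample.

1.298 g

NaHCO3 + HCl → NaCl + H2O + CO2
n(HCl) per titration = 0.03203 × 0.1206 = 3.863 × 10^-3 mol
n(NaHCO3) in each aliquot = 3.863 × 10^-3 mol (1:1 ratio)
n(NaHCO3) in the whole flask = 3.863 × 10^-3 × 200.0/50.00 = 0.01545 mol
mass of NaHCO3 = 0.01545 × 84.01 = 1.298 g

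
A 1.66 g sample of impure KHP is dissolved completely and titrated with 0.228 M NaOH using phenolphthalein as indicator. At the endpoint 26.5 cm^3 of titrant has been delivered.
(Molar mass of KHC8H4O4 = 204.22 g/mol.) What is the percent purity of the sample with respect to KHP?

74.3 %

KHC8H4O4 + NaOH → KNaC8H4O4 + H2O
n(NaOH) = 0.0265 L × 0.228 mol/L = 6.04 × 10^-3 mol
n(KHC8H4O4) = 6.04 × 10^-3 mol (1:1 ratio)
mass of KHC8H4O4 = 6.04 × 10^-3 × 204.22 g/mol = 1.23 g
% KHC8H4O4 = 1.23 / 1.66 × 100 = 74.3 %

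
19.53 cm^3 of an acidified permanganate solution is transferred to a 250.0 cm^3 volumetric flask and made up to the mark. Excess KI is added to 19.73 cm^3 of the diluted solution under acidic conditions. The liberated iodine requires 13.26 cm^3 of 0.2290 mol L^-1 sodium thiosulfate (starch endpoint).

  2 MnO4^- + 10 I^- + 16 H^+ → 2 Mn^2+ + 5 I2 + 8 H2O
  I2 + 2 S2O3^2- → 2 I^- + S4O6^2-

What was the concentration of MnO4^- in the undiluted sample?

n(S2O3^2-) = 0.01326 × 0.2290 = 3.037 × 10^-3 mol
n(I2) = n(S2O3^2-)/2 = 1.518 × 10^-3 mol
From the 2:5 ratio, n(MnO4^-) in the aliquot = 2/5 × 1.518 × 10^-3 = 6.073 × 10^-4 mol
[MnO4^-]_dilute = 6.073 × 10^-4 / 0.01973 = 0.03078 mol/L
[MnO4^-]_original = 0.03078 × 250.0/19.53 = 0.3940 mol/L

0.3940 mol/L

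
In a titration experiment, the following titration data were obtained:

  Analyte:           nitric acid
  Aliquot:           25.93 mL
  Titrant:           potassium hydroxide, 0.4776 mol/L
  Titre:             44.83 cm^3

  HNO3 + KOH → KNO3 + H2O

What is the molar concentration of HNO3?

n(KOH) = 0.04483 L × 0.4776 mol/L = 0.02141 mol
n(HNO3) = 0.02141 mol (1:1 mole ratio)
[HNO3] = 0.02141 mol / 0.02593 L = 0.8257 mol/L

0.8257 mol/L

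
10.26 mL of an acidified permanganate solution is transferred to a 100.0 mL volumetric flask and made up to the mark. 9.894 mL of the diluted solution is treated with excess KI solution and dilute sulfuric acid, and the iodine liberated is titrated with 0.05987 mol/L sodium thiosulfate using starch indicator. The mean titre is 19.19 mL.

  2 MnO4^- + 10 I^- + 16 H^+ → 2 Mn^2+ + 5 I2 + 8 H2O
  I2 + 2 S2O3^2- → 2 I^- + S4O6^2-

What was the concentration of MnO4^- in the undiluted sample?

0.2264 mol/L

n(S2O3^2-) = 0.01919 × 0.05987 = 1.149 × 10^-3 mol
n(I2) = n(S2O3^2-)/2 = 5.745 × 10^-4 mol
From the 2:5 ratio, n(MnO4^-) in the aliquot = 2/5 × 5.745 × 10^-4 = 2.298 × 10^-4 mol
[MnO4^-]_dilute = 2.298 × 10^-4 / 0.009894 = 0.02322 mol/L
[MnO4^-]_original = 0.02322 × 100.0/10.26 = 0.2264 mol/L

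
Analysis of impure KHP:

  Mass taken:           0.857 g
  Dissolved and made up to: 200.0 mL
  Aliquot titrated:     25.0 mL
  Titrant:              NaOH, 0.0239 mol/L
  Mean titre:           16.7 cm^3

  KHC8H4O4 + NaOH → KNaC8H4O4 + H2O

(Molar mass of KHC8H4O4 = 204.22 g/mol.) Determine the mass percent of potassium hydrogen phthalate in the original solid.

n(NaOH) per titration = 0.0167 × 0.0239 = 3.99 × 10^-4 mol
n(KHC8H4O4) in each aliquot = 3.99 × 10^-4 mol (1:1 ratio)
n(KHC8H4O4) in the whole flask = 3.99 × 10^-4 × 200.0/25.0 = 3.19 × 10^-3 mol
mass of KHC8H4O4 = 3.19 × 10^-3 × 204.22 = 0.652 g
% KHC8H4O4 = 0.652 / 0.857 × 100 = 76.1 %

76.1 %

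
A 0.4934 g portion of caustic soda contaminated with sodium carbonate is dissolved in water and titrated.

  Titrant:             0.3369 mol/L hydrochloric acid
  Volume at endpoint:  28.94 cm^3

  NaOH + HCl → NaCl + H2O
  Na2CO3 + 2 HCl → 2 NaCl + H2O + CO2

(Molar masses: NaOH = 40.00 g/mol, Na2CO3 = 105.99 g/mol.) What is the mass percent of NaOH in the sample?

n(HCl) = 0.02894 × 0.3369 = 9.750 × 10^-3 mol
Let x = n(NaOH), y = n(Na2CO3).
Titrant: 1x + 2y = 9.750 × 10^-3;  mass: 40.00x + 105.99y = 0.4934
Solving, x = 1.793 × 10^-3 mol, y = 3.979 × 10^-3 mol
mass of NaOH = 1.793 × 10^-3 × 40.00 = 0.07171 g
% NaOH = 0.07171 / 0.4934 × 100 = 14.53 %

14.53 %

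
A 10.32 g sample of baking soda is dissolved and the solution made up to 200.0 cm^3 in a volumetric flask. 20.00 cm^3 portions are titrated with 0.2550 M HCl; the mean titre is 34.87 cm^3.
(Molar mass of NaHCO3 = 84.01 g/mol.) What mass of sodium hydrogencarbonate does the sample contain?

7.470 g

NaHCO3 + HCl → NaCl + H2O + CO2
n(HCl) per titration = 0.03487 × 0.2550 = 8.892 × 10^-3 mol
n(NaHCO3) in each aliquot = 8.892 × 10^-3 mol (1:1 ratio)
n(NaHCO3) in the whole flask = 8.892 × 10^-3 × 200.0/20.00 = 0.08892 mol
mass of NaHCO3 = 0.08892 × 84.01 = 7.470 g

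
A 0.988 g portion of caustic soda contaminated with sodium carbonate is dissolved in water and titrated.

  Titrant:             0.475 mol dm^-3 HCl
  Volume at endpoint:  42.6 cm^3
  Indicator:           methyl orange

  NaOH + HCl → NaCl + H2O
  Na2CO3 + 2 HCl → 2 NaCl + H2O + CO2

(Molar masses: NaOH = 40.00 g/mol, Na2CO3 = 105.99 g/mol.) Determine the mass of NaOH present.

n(HCl) = 0.0426 × 0.475 = 0.0202 mol
Let x = n(NaOH), y = n(Na2CO3).
Titrant: 1x + 2y = 0.0202;  mass: 40.00x + 105.99y = 0.988
Solving, x = 6.49 × 10^-3 mol, y = 6.87 × 10^-3 mol
mass of NaOH = 6.49 × 10^-3 × 40.00 = 0.260 g

0.260 g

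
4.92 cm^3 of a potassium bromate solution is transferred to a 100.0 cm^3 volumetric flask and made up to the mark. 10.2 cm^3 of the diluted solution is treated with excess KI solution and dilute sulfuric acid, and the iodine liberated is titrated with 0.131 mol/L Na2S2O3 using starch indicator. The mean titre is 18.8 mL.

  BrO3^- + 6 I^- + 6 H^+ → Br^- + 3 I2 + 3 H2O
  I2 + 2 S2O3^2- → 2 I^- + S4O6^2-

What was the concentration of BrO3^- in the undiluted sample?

n(S2O3^2-) = 0.0188 × 0.131 = 2.46 × 10^-3 mol
n(I2) = n(S2O3^2-)/2 = 1.23 × 10^-3 mol
From the 1:3 ratio, n(BrO3^-) in the aliquot = 1/3 × 1.23 × 10^-3 = 4.10 × 10^-4 mol
[BrO3^-]_dilute = 4.10 × 10^-4 / 0.0102 = 0.0402 mol/L
[BrO3^-]_original = 0.0402 × 100.0/4.92 = 0.818 mol/L

0.818 mol/L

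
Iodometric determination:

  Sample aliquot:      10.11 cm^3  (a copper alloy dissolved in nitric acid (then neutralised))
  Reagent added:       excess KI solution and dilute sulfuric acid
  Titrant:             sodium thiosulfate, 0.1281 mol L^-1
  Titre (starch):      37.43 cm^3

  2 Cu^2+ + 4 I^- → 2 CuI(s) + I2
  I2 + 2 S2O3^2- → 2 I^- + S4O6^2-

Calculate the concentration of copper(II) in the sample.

n(S2O3^2-) = 0.03743 × 0.1281 = 4.795 × 10^-3 mol
n(I2) = n(S2O3^2-)/2 = 2.397 × 10^-3 mol
From the 2:1 ratio, n(Cu2+) in the aliquot = 2/1 × 2.397 × 10^-3 = 4.795 × 10^-3 mol
[Cu2+] = 4.795 × 10^-3 / 0.01011 = 0.4743 mol/L

0.4743 mol/L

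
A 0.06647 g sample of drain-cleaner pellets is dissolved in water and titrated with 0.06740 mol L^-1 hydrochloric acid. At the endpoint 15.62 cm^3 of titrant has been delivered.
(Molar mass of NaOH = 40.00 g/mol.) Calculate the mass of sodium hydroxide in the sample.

0.04211 g

NaOH + HCl → NaCl + H2O
n(HCl) = 0.01562 L × 0.06740 mol/L = 1.053 × 10^-3 mol
n(NaOH) = 1.053 × 10^-3 mol (1:1 ratio)
mass of NaOH = 1.053 × 10^-3 × 40.00 g/mol = 0.04211 g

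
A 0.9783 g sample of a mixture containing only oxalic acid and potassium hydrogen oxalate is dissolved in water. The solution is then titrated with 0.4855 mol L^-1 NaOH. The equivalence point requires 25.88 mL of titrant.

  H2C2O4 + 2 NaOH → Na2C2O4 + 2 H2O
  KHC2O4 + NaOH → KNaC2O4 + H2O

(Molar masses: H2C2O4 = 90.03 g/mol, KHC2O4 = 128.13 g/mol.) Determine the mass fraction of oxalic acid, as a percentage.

34.97 %

n(NaOH) = 0.02588 × 0.4855 = 0.01256 mol
Let x = n(H2C2O4), y = n(KHC2O4).
Titrant: 2x + 1y = 0.01256;  mass: 90.03x + 128.13y = 0.9783
Solving, x = 3.800 × 10^-3 mol, y = 4.965 × 10^-3 mol
mass of H2C2O4 = 3.800 × 10^-3 × 90.03 = 0.3421 g
% H2C2O4 = 0.3421 / 0.9783 × 100 = 34.97 %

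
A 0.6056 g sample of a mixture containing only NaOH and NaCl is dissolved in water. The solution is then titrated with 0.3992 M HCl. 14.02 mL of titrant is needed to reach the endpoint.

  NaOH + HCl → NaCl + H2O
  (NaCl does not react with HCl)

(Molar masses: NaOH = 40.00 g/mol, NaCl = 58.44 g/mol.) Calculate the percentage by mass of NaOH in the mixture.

36.97 %

n(HCl) = 0.01402 × 0.3992 = 5.597 × 10^-3 mol
Let x = n(NaOH), y = n(NaCl).
Titrant: 1x = 5.597 × 10^-3;  mass: 40.00x + 58.44y = 0.6056
Solving, x = 5.597 × 10^-3 mol, y = 6.532 × 10^-3 mol
mass of NaOH = 5.597 × 10^-3 × 40.00 = 0.2239 g
% NaOH = 0.2239 / 0.6056 × 100 = 36.97 %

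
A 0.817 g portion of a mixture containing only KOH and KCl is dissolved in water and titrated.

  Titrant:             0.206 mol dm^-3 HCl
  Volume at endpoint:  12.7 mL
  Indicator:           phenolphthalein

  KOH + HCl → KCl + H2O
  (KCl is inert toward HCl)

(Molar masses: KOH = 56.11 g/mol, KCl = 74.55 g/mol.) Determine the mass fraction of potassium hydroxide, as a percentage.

n(HCl) = 0.0127 × 0.206 = 2.62 × 10^-3 mol
Let x = n(KOH), y = n(KCl).
Titrant: 1x = 2.62 × 10^-3;  mass: 56.11x + 74.55y = 0.817
Solving, x = 2.62 × 10^-3 mol, y = 8.99 × 10^-3 mol
mass of KOH = 2.62 × 10^-3 × 56.11 = 0.147 g
% KOH = 0.147 / 0.817 × 100 = 18.0 %

18.0 %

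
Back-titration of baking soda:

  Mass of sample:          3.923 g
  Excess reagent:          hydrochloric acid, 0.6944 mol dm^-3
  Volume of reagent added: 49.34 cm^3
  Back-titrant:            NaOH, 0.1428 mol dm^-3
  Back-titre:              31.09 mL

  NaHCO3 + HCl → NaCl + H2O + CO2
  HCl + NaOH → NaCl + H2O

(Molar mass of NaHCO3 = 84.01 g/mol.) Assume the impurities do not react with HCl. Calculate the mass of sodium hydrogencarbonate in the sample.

n(HCl) added = 0.04934 × 0.6944 = 0.03426 mol
n(NaOH) used in back-titration = 0.03109 × 0.1428 = 4.440 × 10^-3 mol
n(HCl) left over = 4.440 × 10^-3 mol (1:1 ratio)
n(HCl) consumed by analyte = 0.03426 − 4.440 × 10^-3 = 0.02982 mol
n(NaHCO3) = 0.02982 mol (1:1 ratio)
mass of NaHCO3 = 0.02982 × 84.01 = 2.505 g

2.505 g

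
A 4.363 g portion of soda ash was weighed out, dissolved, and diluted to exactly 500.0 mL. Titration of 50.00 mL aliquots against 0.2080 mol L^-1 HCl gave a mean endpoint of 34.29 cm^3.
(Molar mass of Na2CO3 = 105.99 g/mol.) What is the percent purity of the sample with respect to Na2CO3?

86.63 %

Na2CO3 + 2 HCl → 2 NaCl + H2O + CO2
n(HCl) per titration = 0.03429 × 0.2080 = 7.132 × 10^-3 mol
From the 1:2 ratio, n(Na2CO3) in each aliquot = 1/2 × 7.132 × 10^-3 = 3.566 × 10^-3 mol
n(Na2CO3) in the whole flask = 3.566 × 10^-3 × 500.0/50.00 = 0.03566 mol
mass of Na2CO3 = 0.03566 × 105.99 = 3.780 g
% Na2CO3 = 3.780 / 4.363 × 100 = 86.63 %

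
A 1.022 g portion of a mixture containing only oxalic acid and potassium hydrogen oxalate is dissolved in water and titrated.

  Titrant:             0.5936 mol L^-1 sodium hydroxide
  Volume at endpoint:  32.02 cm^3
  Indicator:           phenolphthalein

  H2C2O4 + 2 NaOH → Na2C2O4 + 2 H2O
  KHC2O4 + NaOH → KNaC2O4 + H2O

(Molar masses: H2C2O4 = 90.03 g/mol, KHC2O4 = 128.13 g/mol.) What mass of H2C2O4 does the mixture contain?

0.7655 g

n(NaOH) = 0.03202 × 0.5936 = 0.01901 mol
Let x = n(H2C2O4), y = n(KHC2O4).
Titrant: 2x + 1y = 0.01901;  mass: 90.03x + 128.13y = 1.022
Solving, x = 8.503 × 10^-3 mol, y = 2.002 × 10^-3 mol
mass of H2C2O4 = 8.503 × 10^-3 × 90.03 = 0.7655 g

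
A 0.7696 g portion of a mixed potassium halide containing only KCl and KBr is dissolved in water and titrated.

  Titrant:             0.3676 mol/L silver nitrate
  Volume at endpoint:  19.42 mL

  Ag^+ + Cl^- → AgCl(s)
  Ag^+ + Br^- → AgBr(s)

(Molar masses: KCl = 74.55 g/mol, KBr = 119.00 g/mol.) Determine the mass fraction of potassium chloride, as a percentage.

n(AgNO3) = 0.01942 × 0.3676 = 7.139 × 10^-3 mol
Let x = n(KCl), y = n(KBr).
Titrant: 1x + 1y = 7.139 × 10^-3;  mass: 74.55x + 119.00y = 0.7696
Solving, x = 1.798 × 10^-3 mol, y = 5.341 × 10^-3 mol
mass of KCl = 1.798 × 10^-3 × 74.55 = 0.1340 g
% KCl = 0.1340 / 0.7696 × 100 = 17.42 %

17.42 %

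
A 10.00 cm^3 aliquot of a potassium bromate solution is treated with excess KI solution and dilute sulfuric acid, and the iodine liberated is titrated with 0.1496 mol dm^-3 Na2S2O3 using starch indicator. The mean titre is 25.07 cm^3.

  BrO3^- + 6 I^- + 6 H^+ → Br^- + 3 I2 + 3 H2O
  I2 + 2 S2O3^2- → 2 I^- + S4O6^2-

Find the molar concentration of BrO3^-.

0.06251 mol/L

n(S2O3^2-) = 0.02507 × 0.1496 = 3.750 × 10^-3 mol
n(I2) = n(S2O3^2-)/2 = 1.875 × 10^-3 mol
From the 1:3 ratio, n(BrO3^-) in the aliquot = 1/3 × 1.875 × 10^-3 = 6.251 × 10^-4 mol
[BrO3^-] = 6.251 × 10^-4 / 0.01000 = 0.06251 mol/L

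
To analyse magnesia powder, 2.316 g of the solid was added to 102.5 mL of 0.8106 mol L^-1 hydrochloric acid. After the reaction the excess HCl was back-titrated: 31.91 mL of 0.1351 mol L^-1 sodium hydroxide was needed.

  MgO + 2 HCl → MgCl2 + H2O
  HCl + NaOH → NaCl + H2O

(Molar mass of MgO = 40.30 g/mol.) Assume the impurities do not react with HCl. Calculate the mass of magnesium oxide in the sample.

1.587 g

n(HCl) added = 0.1025 × 0.8106 = 0.08309 mol
n(NaOH) used in back-titration = 0.03191 × 0.1351 = 4.311 × 10^-3 mol
n(HCl) left over = 4.311 × 10^-3 mol (1:1 ratio)
n(HCl) consumed by analyte = 0.08309 − 4.311 × 10^-3 = 0.07878 mol
From the 1:2 ratio, n(MgO) = 1/2 × 0.07878 = 0.03939 mol
mass of MgO = 0.03939 × 40.30 = 1.587 g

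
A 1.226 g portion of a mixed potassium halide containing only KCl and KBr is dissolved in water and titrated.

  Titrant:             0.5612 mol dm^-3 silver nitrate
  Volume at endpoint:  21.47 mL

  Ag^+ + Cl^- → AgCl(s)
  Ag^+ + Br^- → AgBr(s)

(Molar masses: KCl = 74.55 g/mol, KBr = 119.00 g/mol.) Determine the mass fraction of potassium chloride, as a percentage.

28.43 %

n(AgNO3) = 0.02147 × 0.5612 = 0.01205 mol
Let x = n(KCl), y = n(KBr).
Titrant: 1x + 1y = 0.01205;  mass: 74.55x + 119.00y = 1.226
Solving, x = 4.676 × 10^-3 mol, y = 7.373 × 10^-3 mol
mass of KCl = 4.676 × 10^-3 × 74.55 = 0.3486 g
% KCl = 0.3486 / 1.226 × 100 = 28.43 %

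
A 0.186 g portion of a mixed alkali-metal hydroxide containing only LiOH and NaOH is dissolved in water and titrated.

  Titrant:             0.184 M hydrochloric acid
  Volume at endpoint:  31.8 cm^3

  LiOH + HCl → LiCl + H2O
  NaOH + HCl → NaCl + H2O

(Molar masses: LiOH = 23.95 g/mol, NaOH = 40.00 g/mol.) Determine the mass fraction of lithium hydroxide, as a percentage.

38.5 %

n(HCl) = 0.0318 × 0.184 = 5.85 × 10^-3 mol
Let x = n(LiOH), y = n(NaOH).
Titrant: 1x + 1y = 5.85 × 10^-3;  mass: 23.95x + 40.00y = 0.186
Solving, x = 2.99 × 10^-3 mol, y = 2.86 × 10^-3 mol
mass of LiOH = 2.99 × 10^-3 × 23.95 = 0.0717 g
% LiOH = 0.0717 / 0.186 × 100 = 38.5 %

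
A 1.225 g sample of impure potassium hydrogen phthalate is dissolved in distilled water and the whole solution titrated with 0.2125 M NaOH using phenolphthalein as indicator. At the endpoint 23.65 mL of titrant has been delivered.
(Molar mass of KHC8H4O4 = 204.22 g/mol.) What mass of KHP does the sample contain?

KHC8H4O4 + NaOH → KNaC8H4O4 + H2O
n(NaOH) = 0.02365 L × 0.2125 mol/L = 5.026 × 10^-3 mol
n(KHC8H4O4) = 5.026 × 10^-3 mol (1:1 ratio)
mass of KHC8H4O4 = 5.026 × 10^-3 × 204.22 g/mol = 1.026 g

1.026 g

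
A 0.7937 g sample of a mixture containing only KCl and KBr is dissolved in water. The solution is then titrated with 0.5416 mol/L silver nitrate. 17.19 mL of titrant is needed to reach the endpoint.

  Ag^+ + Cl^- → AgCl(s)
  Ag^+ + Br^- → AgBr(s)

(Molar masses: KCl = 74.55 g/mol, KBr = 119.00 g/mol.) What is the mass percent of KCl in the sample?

n(AgNO3) = 0.01719 × 0.5416 = 9.310 × 10^-3 mol
Let x = n(KCl), y = n(KBr).
Titrant: 1x + 1y = 9.310 × 10^-3;  mass: 74.55x + 119.00y = 0.7937
Solving, x = 7.069 × 10^-3 mol, y = 2.241 × 10^-3 mol
mass of KCl = 7.069 × 10^-3 × 74.55 = 0.5270 g
% KCl = 0.5270 / 0.7937 × 100 = 66.39 %

66.39 %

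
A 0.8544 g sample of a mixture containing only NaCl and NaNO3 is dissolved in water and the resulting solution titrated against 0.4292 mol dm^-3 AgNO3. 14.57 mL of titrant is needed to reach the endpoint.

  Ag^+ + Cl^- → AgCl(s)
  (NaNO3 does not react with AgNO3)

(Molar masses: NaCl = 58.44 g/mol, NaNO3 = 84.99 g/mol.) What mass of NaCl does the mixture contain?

n(AgNO3) = 0.01457 × 0.4292 = 6.253 × 10^-3 mol
Let x = n(NaCl), y = n(NaNO3).
Titrant: 1x = 6.253 × 10^-3;  mass: 58.44x + 84.99y = 0.8544
Solving, x = 6.253 × 10^-3 mol, y = 5.753 × 10^-3 mol
mass of NaCl = 6.253 × 10^-3 × 58.44 = 0.3655 g

0.3655 g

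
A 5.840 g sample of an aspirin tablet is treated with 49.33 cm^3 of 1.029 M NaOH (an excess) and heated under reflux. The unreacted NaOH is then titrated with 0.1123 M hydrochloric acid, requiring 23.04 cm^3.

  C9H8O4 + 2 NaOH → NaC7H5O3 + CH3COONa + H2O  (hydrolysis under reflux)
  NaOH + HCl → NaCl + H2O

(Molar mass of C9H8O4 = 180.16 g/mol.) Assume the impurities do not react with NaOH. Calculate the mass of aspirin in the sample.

n(NaOH) added = 0.04933 × 1.029 = 0.05076 mol
n(HCl) used in back-titration = 0.02304 × 0.1123 = 2.587 × 10^-3 mol
n(NaOH) left over = 2.587 × 10^-3 mol (1:1 ratio)
n(NaOH) consumed by analyte = 0.05076 − 2.587 × 10^-3 = 0.04817 mol
From the 1:2 ratio, n(C9H8O4) = 1/2 × 0.04817 = 0.02409 mol
mass of C9H8O4 = 0.02409 × 180.16 = 4.339 g

4.339 g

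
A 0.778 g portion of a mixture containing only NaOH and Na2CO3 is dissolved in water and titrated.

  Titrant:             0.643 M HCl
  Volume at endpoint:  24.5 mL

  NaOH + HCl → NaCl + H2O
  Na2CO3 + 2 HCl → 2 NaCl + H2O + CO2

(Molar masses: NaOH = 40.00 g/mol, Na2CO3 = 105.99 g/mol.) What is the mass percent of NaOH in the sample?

n(HCl) = 0.0245 × 0.643 = 0.0158 mol
Let x = n(NaOH), y = n(Na2CO3).
Titrant: 1x + 2y = 0.0158;  mass: 40.00x + 105.99y = 0.778
Solving, x = 4.38 × 10^-3 mol, y = 5.69 × 10^-3 mol
mass of NaOH = 4.38 × 10^-3 × 40.00 = 0.175 g
% NaOH = 0.175 / 0.778 × 100 = 22.5 %

22.5 %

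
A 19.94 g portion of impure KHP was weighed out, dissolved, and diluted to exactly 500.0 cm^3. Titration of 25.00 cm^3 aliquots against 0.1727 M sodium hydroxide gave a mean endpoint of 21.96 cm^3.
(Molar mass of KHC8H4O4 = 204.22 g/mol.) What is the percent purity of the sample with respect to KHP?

77.68 %

KHC8H4O4 + NaOH → KNaC8H4O4 + H2O
n(NaOH) per titration = 0.02196 × 0.1727 = 3.792 × 10^-3 mol
n(KHC8H4O4) in each aliquot = 3.792 × 10^-3 mol (1:1 ratio)
n(KHC8H4O4) in the whole flask = 3.792 × 10^-3 × 500.0/25.00 = 0.07585 mol
mass of KHC8H4O4 = 0.07585 × 204.22 = 15.49 g
% KHC8H4O4 = 15.49 / 19.94 × 100 = 77.68 %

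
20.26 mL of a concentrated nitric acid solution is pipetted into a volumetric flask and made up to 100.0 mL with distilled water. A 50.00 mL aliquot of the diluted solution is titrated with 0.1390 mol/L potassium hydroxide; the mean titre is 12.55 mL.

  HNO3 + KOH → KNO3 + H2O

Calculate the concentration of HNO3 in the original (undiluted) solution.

n(KOH) = 0.01255 × 0.1390 = 1.744 × 10^-3 mol
n(HNO3) in the aliquot = 1.744 × 10^-3 mol (1:1 ratio)
[HNO3]_dilute = 1.744 × 10^-3 / 0.05000 = 0.03489 mol/L
Dilution factor = 100.0 / 20.26 = 4.936
[HNO3]_stock = 0.03489 × 4.936 = 0.1722 mol/L

0.1722 mol/L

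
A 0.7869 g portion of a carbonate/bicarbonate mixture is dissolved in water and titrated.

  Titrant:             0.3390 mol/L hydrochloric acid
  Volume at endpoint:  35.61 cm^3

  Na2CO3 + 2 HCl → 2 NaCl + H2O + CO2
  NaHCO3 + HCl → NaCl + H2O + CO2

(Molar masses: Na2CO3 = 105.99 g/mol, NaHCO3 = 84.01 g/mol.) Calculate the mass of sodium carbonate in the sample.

n(HCl) = 0.03561 × 0.3390 = 0.01207 mol
Let x = n(Na2CO3), y = n(NaHCO3).
Titrant: 2x + 1y = 0.01207;  mass: 105.99x + 84.01y = 0.7869
Solving, x = 3.664 × 10^-3 mol, y = 4.745 × 10^-3 mol
mass of Na2CO3 = 3.664 × 10^-3 × 105.99 = 0.3883 g

0.3883 g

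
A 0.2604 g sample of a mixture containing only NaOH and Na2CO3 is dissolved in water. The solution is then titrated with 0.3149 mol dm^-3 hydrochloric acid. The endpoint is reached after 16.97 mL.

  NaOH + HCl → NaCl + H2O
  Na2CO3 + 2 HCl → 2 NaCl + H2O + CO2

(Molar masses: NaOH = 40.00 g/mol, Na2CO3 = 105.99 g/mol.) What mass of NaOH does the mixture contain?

n(HCl) = 0.01697 × 0.3149 = 5.344 × 10^-3 mol
Let x = n(NaOH), y = n(Na2CO3).
Titrant: 1x + 2y = 5.344 × 10^-3;  mass: 40.00x + 105.99y = 0.2604
Solving, x = 1.754 × 10^-3 mol, y = 1.795 × 10^-3 mol
mass of NaOH = 1.754 × 10^-3 × 40.00 = 0.07017 g

0.07017 g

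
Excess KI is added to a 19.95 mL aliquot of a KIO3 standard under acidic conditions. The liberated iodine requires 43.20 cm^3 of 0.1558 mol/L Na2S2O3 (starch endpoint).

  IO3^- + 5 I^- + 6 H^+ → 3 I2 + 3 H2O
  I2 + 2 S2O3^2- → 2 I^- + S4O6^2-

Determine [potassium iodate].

0.05623 mol/L

n(S2O3^2-) = 0.04320 × 0.1558 = 6.731 × 10^-3 mol
n(I2) = n(S2O3^2-)/2 = 3.365 × 10^-3 mol
From the 1:3 ratio, n(IO3^-) in the aliquot = 1/3 × 3.365 × 10^-3 = 1.122 × 10^-3 mol
[IO3^-] = 1.122 × 10^-3 / 0.01995 = 0.05623 mol/L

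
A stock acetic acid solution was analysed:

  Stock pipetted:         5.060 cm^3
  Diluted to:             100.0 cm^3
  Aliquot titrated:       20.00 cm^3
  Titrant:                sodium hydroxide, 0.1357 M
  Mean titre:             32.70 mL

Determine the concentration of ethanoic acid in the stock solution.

4.385 M

CH3COOH + NaOH → CH3COONa + H2O
n(NaOH) = 0.03270 × 0.1357 = 4.437 × 10^-3 mol
n(CH3COOH) in the aliquot = 4.437 × 10^-3 mol (1:1 ratio)
[CH3COOH]_dilute = 4.437 × 10^-3 / 0.02000 = 0.2219 mol/L
Dilution factor = 100.0 / 5.060 = 19.76
[CH3COOH]_stock = 0.2219 × 19.76 = 4.385 mol/L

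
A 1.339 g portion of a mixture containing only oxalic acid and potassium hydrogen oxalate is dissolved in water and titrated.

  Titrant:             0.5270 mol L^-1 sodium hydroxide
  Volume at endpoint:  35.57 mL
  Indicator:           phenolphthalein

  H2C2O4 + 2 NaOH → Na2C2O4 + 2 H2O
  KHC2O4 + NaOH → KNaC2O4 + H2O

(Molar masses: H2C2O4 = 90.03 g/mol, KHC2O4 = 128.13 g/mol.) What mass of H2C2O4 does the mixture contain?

0.5756 g

n(NaOH) = 0.03557 × 0.5270 = 0.01875 mol
Let x = n(H2C2O4), y = n(KHC2O4).
Titrant: 2x + 1y = 0.01875;  mass: 90.03x + 128.13y = 1.339
Solving, x = 6.394 × 10^-3 mol, y = 5.958 × 10^-3 mol
mass of H2C2O4 = 6.394 × 10^-3 × 90.03 = 0.5756 g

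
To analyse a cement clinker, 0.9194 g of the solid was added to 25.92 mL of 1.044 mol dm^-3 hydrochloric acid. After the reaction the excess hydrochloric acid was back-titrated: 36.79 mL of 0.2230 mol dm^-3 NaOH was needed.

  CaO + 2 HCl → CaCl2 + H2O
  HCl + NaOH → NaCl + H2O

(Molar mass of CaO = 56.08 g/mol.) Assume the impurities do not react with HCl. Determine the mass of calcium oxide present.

0.5287 g

n(HCl) added = 0.02592 × 1.044 = 0.02706 mol
n(NaOH) used in back-titration = 0.03679 × 0.2230 = 8.204 × 10^-3 mol
n(HCl) left over = 8.204 × 10^-3 mol (1:1 ratio)
n(HCl) consumed by analyte = 0.02706 − 8.204 × 10^-3 = 0.01886 mol
From the 1:2 ratio, n(CaO) = 1/2 × 0.01886 = 9.428 × 10^-3 mol
mass of CaO = 9.428 × 10^-3 × 56.08 = 0.5287 g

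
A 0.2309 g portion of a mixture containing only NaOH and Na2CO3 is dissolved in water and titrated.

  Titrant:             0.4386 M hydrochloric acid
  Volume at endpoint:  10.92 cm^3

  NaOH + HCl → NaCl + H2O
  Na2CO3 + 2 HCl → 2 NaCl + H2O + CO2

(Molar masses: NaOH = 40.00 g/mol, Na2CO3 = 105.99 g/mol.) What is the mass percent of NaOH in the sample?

30.55 %

n(HCl) = 0.01092 × 0.4386 = 4.790 × 10^-3 mol
Let x = n(NaOH), y = n(Na2CO3).
Titrant: 1x + 2y = 4.790 × 10^-3;  mass: 40.00x + 105.99y = 0.2309
Solving, x = 1.764 × 10^-3 mol, y = 1.513 × 10^-3 mol
mass of NaOH = 1.764 × 10^-3 × 40.00 = 0.07055 g
% NaOH = 0.07055 / 0.2309 × 100 = 30.55 %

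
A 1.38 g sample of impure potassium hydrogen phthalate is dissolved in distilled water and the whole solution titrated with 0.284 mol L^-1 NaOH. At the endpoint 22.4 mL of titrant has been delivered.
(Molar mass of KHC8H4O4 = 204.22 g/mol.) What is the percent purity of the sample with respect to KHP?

KHC8H4O4 + NaOH → KNaC8H4O4 + H2O
n(NaOH) = 0.0224 L × 0.284 mol/L = 6.36 × 10^-3 mol
n(KHC8H4O4) = 6.36 × 10^-3 mol (1:1 ratio)
mass of KHC8H4O4 = 6.36 × 10^-3 × 204.22 g/mol = 1.30 g
% KHC8H4O4 = 1.30 / 1.38 × 100 = 94.1 %

94.1 %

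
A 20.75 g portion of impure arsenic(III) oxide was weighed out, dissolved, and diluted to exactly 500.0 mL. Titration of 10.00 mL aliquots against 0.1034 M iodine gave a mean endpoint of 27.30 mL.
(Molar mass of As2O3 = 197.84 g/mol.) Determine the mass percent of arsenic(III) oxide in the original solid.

As2O3 + 2 I2 + 2 H2O → As2O5 + 4 HI
n(I2) per titration = 0.02730 × 0.1034 = 2.823 × 10^-3 mol
From the 1:2 ratio, n(As2O3) in each aliquot = 1/2 × 2.823 × 10^-3 = 1.411 × 10^-3 mol
n(As2O3) in the whole flask = 1.411 × 10^-3 × 500.0/10.00 = 0.07057 mol
mass of As2O3 = 0.07057 × 197.84 = 13.96 g
% As2O3 = 13.96 / 20.75 × 100 = 67.29 %

67.29 %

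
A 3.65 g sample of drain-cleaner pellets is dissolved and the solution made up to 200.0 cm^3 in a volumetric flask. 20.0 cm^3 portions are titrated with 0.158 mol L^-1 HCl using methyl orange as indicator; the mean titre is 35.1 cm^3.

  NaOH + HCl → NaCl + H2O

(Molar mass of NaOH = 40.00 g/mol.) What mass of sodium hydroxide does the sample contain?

n(HCl) per titration = 0.0351 × 0.158 = 5.55 × 10^-3 mol
n(NaOH) in each aliquot = 5.55 × 10^-3 mol (1:1 ratio)
n(NaOH) in the whole flask = 5.55 × 10^-3 × 200.0/20.0 = 0.0555 mol
mass of NaOH = 0.0555 × 40.00 = 2.22 g

2.22 g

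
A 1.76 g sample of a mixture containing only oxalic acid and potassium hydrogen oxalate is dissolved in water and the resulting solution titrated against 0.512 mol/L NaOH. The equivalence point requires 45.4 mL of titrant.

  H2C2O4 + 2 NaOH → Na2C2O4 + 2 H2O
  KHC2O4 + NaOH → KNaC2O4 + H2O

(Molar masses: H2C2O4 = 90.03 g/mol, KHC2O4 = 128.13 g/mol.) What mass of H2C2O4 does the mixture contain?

n(NaOH) = 0.0454 × 0.512 = 0.0232 mol
Let x = n(H2C2O4), y = n(KHC2O4).
Titrant: 2x + 1y = 0.0232;  mass: 90.03x + 128.13y = 1.76
Solving, x = 7.33 × 10^-3 mol, y = 8.59 × 10^-3 mol
mass of H2C2O4 = 7.33 × 10^-3 × 90.03 = 0.660 g

0.660 g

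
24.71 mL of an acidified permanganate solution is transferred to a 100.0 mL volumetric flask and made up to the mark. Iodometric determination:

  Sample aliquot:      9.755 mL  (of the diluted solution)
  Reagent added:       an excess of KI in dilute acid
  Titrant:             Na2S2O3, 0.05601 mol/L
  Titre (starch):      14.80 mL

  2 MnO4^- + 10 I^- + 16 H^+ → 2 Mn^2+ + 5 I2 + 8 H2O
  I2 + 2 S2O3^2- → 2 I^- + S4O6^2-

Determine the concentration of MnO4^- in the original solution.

0.06878 mol/L

n(S2O3^2-) = 0.01480 × 0.05601 = 8.289 × 10^-4 mol
n(I2) = n(S2O3^2-)/2 = 4.145 × 10^-4 mol
From the 2:5 ratio, n(MnO4^-) in the aliquot = 2/5 × 4.145 × 10^-4 = 1.658 × 10^-4 mol
[MnO4^-]_dilute = 1.658 × 10^-4 / 0.009755 = 0.01700 mol/L
[MnO4^-]_original = 0.01700 × 100.0/24.71 = 0.06878 mol/L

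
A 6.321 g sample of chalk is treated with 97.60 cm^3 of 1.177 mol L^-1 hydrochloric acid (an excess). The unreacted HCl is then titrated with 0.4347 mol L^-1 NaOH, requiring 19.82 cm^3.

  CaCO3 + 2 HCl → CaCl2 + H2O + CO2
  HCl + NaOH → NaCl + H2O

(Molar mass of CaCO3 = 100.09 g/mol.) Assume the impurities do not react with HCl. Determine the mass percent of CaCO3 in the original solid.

n(HCl) added = 0.09760 × 1.177 = 0.1149 mol
n(NaOH) used in back-titration = 0.01982 × 0.4347 = 8.616 × 10^-3 mol
n(HCl) left over = 8.616 × 10^-3 mol (1:1 ratio)
n(HCl) consumed by analyte = 0.1149 − 8.616 × 10^-3 = 0.1063 mol
From the 1:2 ratio, n(CaCO3) = 1/2 × 0.1063 = 0.05313 mol
mass of CaCO3 = 0.05313 × 100.09 = 5.318 g
% CaCO3 = 5.318 / 6.321 × 100 = 84.13 %

84.13 %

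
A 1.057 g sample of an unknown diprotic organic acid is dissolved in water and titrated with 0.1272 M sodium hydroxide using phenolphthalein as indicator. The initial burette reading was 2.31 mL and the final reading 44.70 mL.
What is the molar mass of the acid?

n(NaOH) = 0.04239 L × 0.1272 mol/L = 5.392 × 10^-3 mol
From the 1:2 ratio, n(H2A) = 1/2 × 5.392 × 10^-3 = 2.696 × 10^-3 mol
M = m / n = 1.057 g / 2.696 × 10^-3 mol = 392.1 g/mol

392.1 g/mol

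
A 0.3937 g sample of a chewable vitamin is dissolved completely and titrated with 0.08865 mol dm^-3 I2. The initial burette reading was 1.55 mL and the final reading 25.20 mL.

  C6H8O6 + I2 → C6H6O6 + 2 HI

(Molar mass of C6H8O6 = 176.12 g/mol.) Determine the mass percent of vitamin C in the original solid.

93.79 %

n(I2) = 0.02365 L × 0.08865 mol/L = 2.097 × 10^-3 mol
n(C6H8O6) = 2.097 × 10^-3 mol (1:1 ratio)
mass of C6H8O6 = 2.097 × 10^-3 × 176.12 g/mol = 0.3692 g
% C6H8O6 = 0.3692 / 0.3937 × 100 = 93.79 %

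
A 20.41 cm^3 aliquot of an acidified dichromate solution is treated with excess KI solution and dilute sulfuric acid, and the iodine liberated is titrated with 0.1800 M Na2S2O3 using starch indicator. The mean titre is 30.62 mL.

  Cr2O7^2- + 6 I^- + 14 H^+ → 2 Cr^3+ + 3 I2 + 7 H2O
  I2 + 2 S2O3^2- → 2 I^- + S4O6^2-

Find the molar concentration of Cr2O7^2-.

n(S2O3^2-) = 0.03062 × 0.1800 = 5.512 × 10^-3 mol
n(I2) = n(S2O3^2-)/2 = 2.756 × 10^-3 mol
From the 1:3 ratio, n(Cr2O7^2-) in the aliquot = 1/3 × 2.756 × 10^-3 = 9.186 × 10^-4 mol
[Cr2O7^2-] = 9.186 × 10^-4 / 0.02041 = 0.04501 mol/L

0.04501 M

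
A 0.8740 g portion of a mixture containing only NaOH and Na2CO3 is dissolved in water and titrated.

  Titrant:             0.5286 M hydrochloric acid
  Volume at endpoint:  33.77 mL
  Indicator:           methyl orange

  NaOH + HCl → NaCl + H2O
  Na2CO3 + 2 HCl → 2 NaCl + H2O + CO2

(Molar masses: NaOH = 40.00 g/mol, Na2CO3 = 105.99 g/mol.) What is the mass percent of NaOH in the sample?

n(HCl) = 0.03377 × 0.5286 = 0.01785 mol
Let x = n(NaOH), y = n(Na2CO3).
Titrant: 1x + 2y = 0.01785;  mass: 40.00x + 105.99y = 0.8740
Solving, x = 5.541 × 10^-3 mol, y = 6.155 × 10^-3 mol
mass of NaOH = 5.541 × 10^-3 × 40.00 = 0.2216 g
% NaOH = 0.2216 / 0.8740 × 100 = 25.36 %

25.36 %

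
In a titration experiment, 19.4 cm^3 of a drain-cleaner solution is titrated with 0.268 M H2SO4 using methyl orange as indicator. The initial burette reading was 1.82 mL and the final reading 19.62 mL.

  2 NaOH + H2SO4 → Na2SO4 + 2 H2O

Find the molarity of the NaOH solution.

n(H2SO4) = 0.0178 L × 0.268 mol/L = 4.77 × 10^-3 mol
From the 2:1 mole ratio, n(NaOH) = 2/1 × 4.77 × 10^-3 = 9.54 × 10^-3 mol
[NaOH] = 9.54 × 10^-3 mol / 0.0194 L = 0.492 mol/L

0.492 M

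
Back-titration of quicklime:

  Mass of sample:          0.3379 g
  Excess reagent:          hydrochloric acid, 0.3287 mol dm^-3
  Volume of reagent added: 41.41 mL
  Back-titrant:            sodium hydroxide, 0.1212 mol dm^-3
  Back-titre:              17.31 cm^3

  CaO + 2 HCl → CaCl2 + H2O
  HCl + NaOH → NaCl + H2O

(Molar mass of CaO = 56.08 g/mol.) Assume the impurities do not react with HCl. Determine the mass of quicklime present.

n(HCl) added = 0.04141 × 0.3287 = 0.01361 mol
n(NaOH) used in back-titration = 0.01731 × 0.1212 = 2.098 × 10^-3 mol
n(HCl) left over = 2.098 × 10^-3 mol (1:1 ratio)
n(HCl) consumed by analyte = 0.01361 − 2.098 × 10^-3 = 0.01151 mol
From the 1:2 ratio, n(CaO) = 1/2 × 0.01151 = 5.757 × 10^-3 mol
mass of CaO = 5.757 × 10^-3 × 56.08 = 0.3228 g

0.3228 g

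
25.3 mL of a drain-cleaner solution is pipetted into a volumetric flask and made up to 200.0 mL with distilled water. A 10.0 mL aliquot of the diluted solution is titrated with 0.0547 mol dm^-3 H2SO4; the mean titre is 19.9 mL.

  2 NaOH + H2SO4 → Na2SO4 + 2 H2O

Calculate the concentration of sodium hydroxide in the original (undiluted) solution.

n(H2SO4) = 0.0199 × 0.0547 = 1.09 × 10^-3 mol
From the 2:1 ratio, n(NaOH) in the aliquot = 2/1 × 1.09 × 10^-3 = 2.18 × 10^-3 mol
[NaOH]_dilute = 2.18 × 10^-3 / 0.0100 = 0.218 mol/L
Dilution factor = 200.0 / 25.3 = 7.905
[NaOH]_stock = 0.218 × 7.905 = 1.72 mol/L

1.72 mol/L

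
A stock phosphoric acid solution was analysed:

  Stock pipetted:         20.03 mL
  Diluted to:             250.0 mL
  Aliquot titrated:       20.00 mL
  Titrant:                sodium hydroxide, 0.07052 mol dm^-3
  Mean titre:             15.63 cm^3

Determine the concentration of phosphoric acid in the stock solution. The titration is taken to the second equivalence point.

H3PO4 + 2 NaOH → Na2HPO4 + 2 H2O
n(NaOH) = 0.01563 × 0.07052 = 1.102 × 10^-3 mol
From the 1:2 ratio, n(H3PO4) in the aliquot = 1/2 × 1.102 × 10^-3 = 5.511 × 10^-4 mol
[H3PO4]_dilute = 5.511 × 10^-4 / 0.02000 = 0.02756 mol/L
Dilution factor = 250.0 / 20.03 = 12.48
[H3PO4]_stock = 0.02756 × 12.48 = 0.3439 mol/L

0.3439 mol/L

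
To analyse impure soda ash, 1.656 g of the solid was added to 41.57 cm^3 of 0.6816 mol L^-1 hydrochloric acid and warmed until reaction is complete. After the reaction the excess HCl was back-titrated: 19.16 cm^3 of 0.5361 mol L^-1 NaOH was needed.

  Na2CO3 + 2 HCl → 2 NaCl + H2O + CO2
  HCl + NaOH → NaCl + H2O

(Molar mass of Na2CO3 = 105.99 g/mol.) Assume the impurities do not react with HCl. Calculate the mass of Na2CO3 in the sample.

0.9572 g

n(HCl) added = 0.04157 × 0.6816 = 0.02833 mol
n(NaOH) used in back-titration = 0.01916 × 0.5361 = 0.01027 mol
n(HCl) left over = 0.01027 mol (1:1 ratio)
n(HCl) consumed by analyte = 0.02833 − 0.01027 = 0.01806 mol
From the 1:2 ratio, n(Na2CO3) = 1/2 × 0.01806 = 9.031 × 10^-3 mol
mass of Na2CO3 = 9.031 × 10^-3 × 105.99 = 0.9572 g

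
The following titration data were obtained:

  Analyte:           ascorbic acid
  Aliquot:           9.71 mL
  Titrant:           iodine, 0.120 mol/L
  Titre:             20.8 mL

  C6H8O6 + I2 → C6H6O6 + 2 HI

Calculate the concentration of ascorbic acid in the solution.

n(I2) = 0.0208 L × 0.120 mol/L = 2.50 × 10^-3 mol
n(C6H8O6) = 2.50 × 10^-3 mol (1:1 mole ratio)
[C6H8O6] = 2.50 × 10^-3 mol / 0.00971 L = 0.257 mol/L

0.257 mol/L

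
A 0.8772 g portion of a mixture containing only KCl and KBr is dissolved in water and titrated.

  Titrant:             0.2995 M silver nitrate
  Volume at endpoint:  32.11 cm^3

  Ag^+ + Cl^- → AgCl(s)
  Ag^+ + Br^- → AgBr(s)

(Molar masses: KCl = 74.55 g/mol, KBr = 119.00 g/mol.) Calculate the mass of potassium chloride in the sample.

n(AgNO3) = 0.03211 × 0.2995 = 9.617 × 10^-3 mol
Let x = n(KCl), y = n(KBr).
Titrant: 1x + 1y = 9.617 × 10^-3;  mass: 74.55x + 119.00y = 0.8772
Solving, x = 6.012 × 10^-3 mol, y = 3.605 × 10^-3 mol
mass of KCl = 6.012 × 10^-3 × 74.55 = 0.4482 g

0.4482 g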